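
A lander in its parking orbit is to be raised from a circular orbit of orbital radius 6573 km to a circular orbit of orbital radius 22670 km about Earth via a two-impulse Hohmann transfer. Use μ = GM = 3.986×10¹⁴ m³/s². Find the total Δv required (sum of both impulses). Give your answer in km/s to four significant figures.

Δv_total ≈ 3.291 km/s

r₁ = 6573 km = 6.573×10⁶ m.
r₂ = 22670 km = 2.267×10⁷ m.
Transfer ellipse a_t = (r₁ + r₂)/2 = 1.462×10⁷ m.
At r₁: circular v_c1 = √(μ/r₁) = 7787 m/s; transfer-perigee v_p = √[μ(2/r₁ − 1/a_t)] = 9697 m/s.
Δv₁ = v_p − v_c1 = 1909 m/s.
At r₂: circular v_c2 = √(μ/r₂) = 4193 m/s; transfer-apogee v_a = √[μ(2/r₂ − 1/a_t)] = 2811 m/s.
Δv₂ = v_c2 − v_a = 1382 m/s.
Total Δv = Δv₁ + Δv₂ = 3291 m/s = 3.291 km/s.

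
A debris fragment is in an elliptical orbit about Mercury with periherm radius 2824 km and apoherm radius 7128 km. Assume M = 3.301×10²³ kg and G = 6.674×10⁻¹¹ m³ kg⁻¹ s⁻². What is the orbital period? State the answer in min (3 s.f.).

T ≈ 248 min

μ = GM = 6.674×10⁻¹¹ × 3.301×10²³ = 2.203×10¹³ m³/s².
Semi-major axis a = (r_p + r_a)/2 = (2824.0 + 7128.0)/2 = 4976.0 km = 4.976×10⁶ m.
By Kepler's third law T = 2π√(a³/μ) = 2π × 2.365×10³ = 1.486×10⁴ s.
= 247.6 min.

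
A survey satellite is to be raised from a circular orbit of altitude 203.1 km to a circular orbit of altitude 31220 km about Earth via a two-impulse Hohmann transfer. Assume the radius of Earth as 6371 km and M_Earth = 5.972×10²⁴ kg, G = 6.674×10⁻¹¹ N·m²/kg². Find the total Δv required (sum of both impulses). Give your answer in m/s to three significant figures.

μ = GM = 6.674×10⁻¹¹ × 5.972×10²⁴ = 3.986×10¹⁴ m³/s².
r₁ = 6371 + 203.1 = 6574.1 km = 6.5741×10⁶ m.
r₂ = 6371 + 31220 = 37591 km = 3.7591×10⁷ m.
Transfer ellipse a_t = (r₁ + r₂)/2 = 2.208×10⁷ m.
At r₁: circular v_c1 = √(μ/r₁) = 7786 m/s; transfer-perigee v_p = √[μ(2/r₁ − 1/a_t)] = 10160 m/s.
Δv₁ = v_p − v_c1 = 2373 m/s.
At r₂: circular v_c2 = √(μ/r₂) = 3256 m/s; transfer-apogee v_a = √[μ(2/r₂ − 1/a_t)] = 1777 m/s.
Δv₂ = v_c2 − v_a = 1480 m/s.
Total Δv = Δv₁ + Δv₂ = 3852 m/s.

Δv_total ≈ 3850 m/s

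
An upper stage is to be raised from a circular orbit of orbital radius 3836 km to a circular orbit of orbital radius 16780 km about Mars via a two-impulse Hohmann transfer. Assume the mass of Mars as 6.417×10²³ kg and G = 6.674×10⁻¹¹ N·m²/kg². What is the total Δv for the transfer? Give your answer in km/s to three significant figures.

μ = GM = 6.674×10⁻¹¹ × 6.417×10²³ = 4.283×10¹³ m³/s².
r₁ = 3836 km = 3.836×10⁶ m.
r₂ = 16780 km = 1.678×10⁷ m.
Transfer ellipse a_t = (r₁ + r₂)/2 = 1.031×10⁷ m.
At r₁: circular v_c1 = √(μ/r₁) = 3341 m/s; transfer-periapsis v_p = √[μ(2/r₁ − 1/a_t)] = 4263 m/s.
Δv₁ = v_p − v_c1 = 921.8 m/s.
At r₂: circular v_c2 = √(μ/r₂) = 1598 m/s; transfer-apoapsis v_a = √[μ(2/r₂ − 1/a_t)] = 974.6 m/s.
Δv₂ = v_c2 − v_a = 623.0 m/s.
Total Δv = Δv₁ + Δv₂ = 1545 m/s = 1.545 km/s.

Δv_total ≈ 1.54 km/s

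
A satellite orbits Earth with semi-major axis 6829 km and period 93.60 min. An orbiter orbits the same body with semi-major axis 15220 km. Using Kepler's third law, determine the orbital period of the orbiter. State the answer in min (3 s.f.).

Kepler's third law: T² ∝ a³, so T₂ = T₁ (a₂/a₁)^(3/2).
a₂/a₁ = 2.229, (a₂/a₁)^(3/2) = 3.327.
T₂ = 93.60 × 3.327 = 311.4 min.

T₂ ≈ 311 min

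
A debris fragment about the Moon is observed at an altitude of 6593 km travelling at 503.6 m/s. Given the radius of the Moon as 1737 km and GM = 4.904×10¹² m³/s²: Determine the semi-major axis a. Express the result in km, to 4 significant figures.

r = 1737 + 6593 = 8330.0 km = 8.330×10⁶ m.
Vis-viva rearranged: 1/a = 2/r − v²/μ = 2.401×10⁻⁷ − 5.172×10⁻⁸ = 1.884×10⁻⁷ m⁻¹.
a = 5.308×10⁶ m = 5308.4 km.

a ≈ 5308 km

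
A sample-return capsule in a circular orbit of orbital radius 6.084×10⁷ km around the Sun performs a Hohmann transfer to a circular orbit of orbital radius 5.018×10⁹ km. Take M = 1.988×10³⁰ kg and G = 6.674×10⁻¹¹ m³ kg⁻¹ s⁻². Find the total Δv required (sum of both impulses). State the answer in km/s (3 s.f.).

μ = GM = 6.674×10⁻¹¹ × 1.988×10³⁰ = 1.327×10²⁰ m³/s².
r₁ = 6.084×10⁷ km = 6.084×10¹⁰ m.
r₂ = 5.018×10⁹ km = 5.018×10¹² m.
Transfer ellipse a_t = (r₁ + r₂)/2 = 2.539×10¹² m.
At r₁: circular v_c1 = √(μ/r₁) = 46700 m/s; transfer-perihelion v_p = √[μ(2/r₁ − 1/a_t)] = 65650 m/s.
Δv₁ = v_p − v_c1 = 18950 m/s.
At r₂: circular v_c2 = √(μ/r₂) = 5142 m/s; transfer-aphelion v_a = √[μ(2/r₂ − 1/a_t)] = 795.9 m/s.
Δv₂ = v_c2 − v_a = 4346 m/s.
Total Δv = Δv₁ + Δv₂ = 23290 m/s = 23.29 km/s.

Δv_total ≈ 23.3 km/s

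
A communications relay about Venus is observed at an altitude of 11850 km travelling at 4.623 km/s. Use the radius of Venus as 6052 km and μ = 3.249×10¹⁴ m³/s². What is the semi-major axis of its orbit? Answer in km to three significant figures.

a ≈ 21800 km

r = 6052 + 11850 = 17902 km = 1.790×10⁷ m.
Vis-viva rearranged: 1/a = 2/r − v²/μ = 1.117×10⁻⁷ − 6.578×10⁻⁸ = 4.594×10⁻⁸ m⁻¹.
a = 2.177×10⁷ m = 21768 km.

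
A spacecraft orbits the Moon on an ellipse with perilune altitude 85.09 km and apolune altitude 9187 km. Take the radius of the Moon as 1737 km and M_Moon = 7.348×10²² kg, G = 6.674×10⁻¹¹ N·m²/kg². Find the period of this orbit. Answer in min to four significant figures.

T ≈ 760.8 min

μ = GM = 6.674×10⁻¹¹ × 7.348×10²² = 4.904×10¹² m³/s².
r_p = 1737 + 85.09 = 1822.1 km = 1.8221×10⁶ m.
r_a = 1737 + 9187 = 10924 km = 1.0924×10⁷ m.
Semi-major axis a = (r_p + r_a)/2 = (1822.1 + 10924)/2 = 6373.0 km = 6.373×10⁶ m.
By Kepler's third law T = 2π√(a³/μ) = 2π × 7.265×10³ = 4.565×10⁴ s.
= 760.8 min.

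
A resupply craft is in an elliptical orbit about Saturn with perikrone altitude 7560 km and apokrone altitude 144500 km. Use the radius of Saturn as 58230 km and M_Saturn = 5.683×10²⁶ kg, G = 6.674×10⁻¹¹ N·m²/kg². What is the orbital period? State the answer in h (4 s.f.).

T ≈ 13.94 h

μ = GM = 6.674×10⁻¹¹ × 5.683×10²⁶ = 3.793×10¹⁶ m³/s².
r_p = 58230 + 7560 = 65790 km = 6.5790×10⁷ m.
r_a = 58230 + 144500 = 202730 km = 2.0273×10⁸ m.
Semi-major axis a = (r_p + r_a)/2 = (65790 + 2.0273×10⁵)/2 = 1.3426×10⁵ km = 1.343×10⁸ m.
By Kepler's third law T = 2π√(a³/μ) = 2π × 7.988×10³ = 5.019×10⁴ s.
= 13.94 h.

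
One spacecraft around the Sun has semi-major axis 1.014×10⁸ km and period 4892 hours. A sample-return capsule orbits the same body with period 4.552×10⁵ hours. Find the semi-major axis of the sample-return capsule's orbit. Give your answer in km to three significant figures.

a₂ ≈ 2.08×10⁹ km

Kepler's third law: a³ ∝ T², so a₂ = a₁ (T₂/T₁)^(2/3).
T₂/T₁ = 93.05, (T₂/T₁)^(2/3) = 20.53.
a₂ = 1.014×10⁸ × 20.53 = 2.082×10⁹ km.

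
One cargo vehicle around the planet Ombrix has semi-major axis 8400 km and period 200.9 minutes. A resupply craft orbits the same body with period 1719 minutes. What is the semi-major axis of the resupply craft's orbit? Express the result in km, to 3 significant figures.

Kepler's third law: a³ ∝ T², so a₂ = a₁ (T₂/T₁)^(2/3).
T₂/T₁ = 8.556, (T₂/T₁)^(2/3) = 4.183.
a₂ = 8400 × 4.183 = 35140 km.

a₂ ≈ 35100 km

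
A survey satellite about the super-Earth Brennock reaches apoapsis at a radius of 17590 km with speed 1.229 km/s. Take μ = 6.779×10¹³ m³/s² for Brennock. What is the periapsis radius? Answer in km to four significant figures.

r_a = 1.759×10⁷ m.
Specific energy ε = v²/2 − μ/r = -3.099×10⁶ J/kg, so a = −μ/(2ε) = 1.094×10⁷ m.
The apsides satisfy r_p + r_a = 2a, so the periapsis radius is 2a − r_a = 4.287×10⁶ m = 4287.1 km.

periapsis radius ≈ 4287 km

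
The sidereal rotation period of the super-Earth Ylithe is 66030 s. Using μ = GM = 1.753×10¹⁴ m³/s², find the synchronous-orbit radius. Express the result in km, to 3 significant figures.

A synchronous orbit has period T, so by Kepler's third law a = (μT²/4π²)^(1/3).
μT²/4π² = 1.753×10¹⁴ × (6.603×10⁴)² / 39.48 = 1.936×10²² m³.
a = 2.685×10⁷ m = 26851 km.

r_sync ≈ 26900 km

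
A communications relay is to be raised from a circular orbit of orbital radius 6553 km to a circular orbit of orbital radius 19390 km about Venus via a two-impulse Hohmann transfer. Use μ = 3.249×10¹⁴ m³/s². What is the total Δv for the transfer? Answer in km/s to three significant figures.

Δv_total ≈ 2.75 km/s

r₁ = 6553 km = 6.553×10⁶ m.
r₂ = 19390 km = 1.939×10⁷ m.
Transfer ellipse a_t = (r₁ + r₂)/2 = 1.297×10⁷ m.
At r₁: circular v_c1 = √(μ/r₁) = 7041 m/s; transfer-periapsis v_p = √[μ(2/r₁ − 1/a_t)] = 8609 m/s.
Δv₁ = v_p − v_c1 = 1568 m/s.
At r₂: circular v_c2 = √(μ/r₂) = 4093 m/s; transfer-apoapsis v_a = √[μ(2/r₂ − 1/a_t)] = 2909 m/s.
Δv₂ = v_c2 − v_a = 1184 m/s.
Total Δv = Δv₁ + Δv₂ = 2752 m/s = 2.752 km/s.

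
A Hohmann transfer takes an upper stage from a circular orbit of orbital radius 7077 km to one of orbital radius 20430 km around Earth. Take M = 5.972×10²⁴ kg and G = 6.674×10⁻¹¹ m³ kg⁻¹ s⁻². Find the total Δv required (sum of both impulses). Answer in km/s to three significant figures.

μ = GM = 6.674×10⁻¹¹ × 5.972×10²⁴ = 3.986×10¹⁴ m³/s².
r₁ = 7077 km = 7.077×10⁶ m.
r₂ = 20430 km = 2.043×10⁷ m.
Transfer ellipse a_t = (r₁ + r₂)/2 = 1.375×10⁷ m.
At r₁: circular v_c1 = √(μ/r₁) = 7505 m/s; transfer-perigee v_p = √[μ(2/r₁ − 1/a_t)] = 9147 m/s.
Δv₁ = v_p − v_c1 = 1642 m/s.
At r₂: circular v_c2 = √(μ/r₂) = 4417 m/s; transfer-apogee v_a = √[μ(2/r₂ − 1/a_t)] = 3168 m/s.
Δv₂ = v_c2 − v_a = 1249 m/s.
Total Δv = Δv₁ + Δv₂ = 2890 m/s = 2.890 km/s.

Δv_total ≈ 2.89 km/s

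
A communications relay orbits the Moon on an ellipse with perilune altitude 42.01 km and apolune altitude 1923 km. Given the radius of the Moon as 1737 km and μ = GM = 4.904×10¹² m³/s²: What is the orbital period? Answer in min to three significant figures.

r_p = 1737 + 42.01 = 1779.0 km = 1.7790×10⁶ m.
r_a = 1737 + 1923 = 3660.0 km = 3.6600×10⁶ m.
Semi-major axis a = (r_p + r_a)/2 = (1779.0 + 3660.0)/2 = 2719.5 km = 2.720×10⁶ m.
By Kepler's third law T = 2π√(a³/μ) = 2π × 2.025×10³ = 1.272×10⁴ s.
= 212.1 min.

T ≈ 212 min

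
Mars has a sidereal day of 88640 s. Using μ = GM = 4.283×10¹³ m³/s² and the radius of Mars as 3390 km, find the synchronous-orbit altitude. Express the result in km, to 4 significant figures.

A synchronous orbit has period T, so by Kepler's third law a = (μT²/4π²)^(1/3).
μT²/4π² = 4.283×10¹³ × (8.864×10⁴)² / 39.48 = 8.524×10²¹ m³.
a = 2.043×10⁷ m = 20428 km.
Altitude h = a − R = 20428 − 3390 = 17038 km.

h_sync ≈ 17040 km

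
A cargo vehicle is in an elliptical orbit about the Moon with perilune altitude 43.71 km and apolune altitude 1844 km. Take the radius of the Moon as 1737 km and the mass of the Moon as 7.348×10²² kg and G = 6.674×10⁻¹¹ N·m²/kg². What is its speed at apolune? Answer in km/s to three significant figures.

μ = GM = 6.674×10⁻¹¹ × 7.348×10²² = 4.904×10¹² m³/s².
r_p = 1737 + 43.71 = 1780.7 km = 1.7807×10⁶ m.
r_a = 1737 + 1844 = 3581.0 km = 3.5810×10⁶ m.
Semi-major axis a = (r_p + r_a)/2 = 2680.9 km = 2.681×10⁶ m.
Vis-viva: v² = μ(2/r − 1/a) = 4.904×10¹² × (5.585×10⁻⁷ − 3.730×10⁻⁷) = 9.096×10⁵ m²/s².
v = 953.8 m/s = 0.9538 km/s.

v ≈ 0.954 km/s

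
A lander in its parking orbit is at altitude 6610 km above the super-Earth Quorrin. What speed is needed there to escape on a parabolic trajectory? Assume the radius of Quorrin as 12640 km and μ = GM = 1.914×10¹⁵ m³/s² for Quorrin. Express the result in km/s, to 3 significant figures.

r = 12640 + 6610 = 19250 km = 1.9250×10⁷ m.
Escape speed v_esc = √(2μ/r) = √(2 × 1.914×10¹⁵ / 1.925×10⁷) = √(1.989×10⁸) = 14100 m/s.
= 14.10 km/s.

v_esc ≈ 14.1 km/s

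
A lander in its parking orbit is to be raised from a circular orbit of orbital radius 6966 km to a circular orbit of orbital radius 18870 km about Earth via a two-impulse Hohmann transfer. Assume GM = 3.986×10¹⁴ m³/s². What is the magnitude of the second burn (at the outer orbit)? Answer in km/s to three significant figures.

Δv ≈ 1.22 km/s

r₁ = 6966 km = 6.966×10⁶ m.
r₂ = 18870 km = 1.887×10⁷ m.
Transfer ellipse a_t = (r₁ + r₂)/2 = 1.292×10⁷ m.
At r₁: circular v_c1 = √(μ/r₁) = 7564 m/s; transfer-perigee v_p = √[μ(2/r₁ − 1/a_t)] = 9143 m/s.
At r₂: circular v_c2 = √(μ/r₂) = 4596 m/s; transfer-apogee v_a = √[μ(2/r₂ − 1/a_t)] = 3375 m/s.
Δv₂ = v_c2 − v_a = 1221 m/s.
= 1.221 km/s.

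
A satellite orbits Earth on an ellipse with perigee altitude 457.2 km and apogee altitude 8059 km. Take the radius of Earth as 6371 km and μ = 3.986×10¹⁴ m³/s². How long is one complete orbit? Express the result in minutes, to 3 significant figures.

T ≈ 182 minutes

r_p = 6371 + 457.2 = 6828.2 km = 6.8282×10⁶ m.
r_a = 6371 + 8059 = 14430 km = 1.4430×10⁷ m.
Semi-major axis a = (r_p + r_a)/2 = (6828.2 + 14430)/2 = 10629 km = 1.063×10⁷ m.
By Kepler's third law T = 2π√(a³/μ) = 2π × 1.736×10³ = 1.091×10⁴ s.
= 181.8 minutes.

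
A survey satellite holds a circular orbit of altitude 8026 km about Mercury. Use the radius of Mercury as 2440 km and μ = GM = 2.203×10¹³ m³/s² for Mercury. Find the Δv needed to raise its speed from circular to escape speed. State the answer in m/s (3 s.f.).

r = 2440 + 8026 = 10466 km = 1.0466×10⁷ m.
Circular speed v_c = √(μ/r) = 1451 m/s.
Escape speed v_esc = √(2μ/r) = √2 × v_c = 2052 m/s.
Δv = v_esc − v_c = 601.0 m/s.

Δv ≈ 601 m/s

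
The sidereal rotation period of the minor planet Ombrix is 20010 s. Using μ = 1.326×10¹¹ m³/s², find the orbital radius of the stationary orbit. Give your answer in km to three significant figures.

A synchronous orbit has period T, so by Kepler's third law a = (μT²/4π²)^(1/3).
μT²/4π² = 1.326×10¹¹ × (2.001×10⁴)² / 39.48 = 1.345×10¹⁸ m³.
a = 1.104×10⁶ m = 1103.8 km.

r_sync ≈ 1100 km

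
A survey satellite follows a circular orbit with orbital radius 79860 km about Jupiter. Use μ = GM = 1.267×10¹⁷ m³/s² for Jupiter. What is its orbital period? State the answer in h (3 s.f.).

T ≈ 3.50 h

r = 79860 km = 7.986×10⁷ m.
Kepler's third law: T = 2π√(r³/μ) = 2π√((7.986×10⁷)³ / 1.267×10¹⁷).
r³/μ = 4.020×10⁶ s², so T = 2π × 2.005×10³ = 1.260×10⁴ s.
Converting: 1.260×10⁴ s ÷ 3600 = 3.499 h.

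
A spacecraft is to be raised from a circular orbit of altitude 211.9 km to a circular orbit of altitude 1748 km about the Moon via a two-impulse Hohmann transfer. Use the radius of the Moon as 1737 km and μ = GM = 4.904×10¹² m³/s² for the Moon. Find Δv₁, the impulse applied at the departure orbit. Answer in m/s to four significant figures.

r₁ = 1737 + 211.9 = 1948.9 km = 1.9489×10⁶ m.
r₂ = 1737 + 1748 = 3485.0 km = 3.4850×10⁶ m.
Transfer ellipse a_t = (r₁ + r₂)/2 = 2.717×10⁶ m.
At r₁: circular v_c1 = √(μ/r₁) = 1586 m/s; transfer-perilune v_p = √[μ(2/r₁ − 1/a_t)] = 1797 m/s.
Δv₁ = v_p − v_c1 = 210.3 m/s.

Δv ≈ 210.3 m/s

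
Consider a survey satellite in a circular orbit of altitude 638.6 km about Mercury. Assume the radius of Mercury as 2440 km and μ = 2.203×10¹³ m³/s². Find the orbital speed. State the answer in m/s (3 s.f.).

v ≈ 2680 m/s

r = 2440 + 638.6 = 3078.6 km = 3.0786×10⁶ m.
For a circular orbit v = √(μ/r) = √(2.203×10¹³ / 3.079×10⁶) = √(7.156×10⁶) = 2675 m/s.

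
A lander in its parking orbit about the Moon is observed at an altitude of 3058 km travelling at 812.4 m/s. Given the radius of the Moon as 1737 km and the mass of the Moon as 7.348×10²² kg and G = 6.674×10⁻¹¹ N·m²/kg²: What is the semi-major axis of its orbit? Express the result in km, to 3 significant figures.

a ≈ 3540 km

μ = GM = 6.674×10⁻¹¹ × 7.348×10²² = 4.904×10¹² m³/s².
r = 1737 + 3058 = 4795.0 km = 4.795×10⁶ m.
Vis-viva rearranged: 1/a = 2/r − v²/μ = 4.171×10⁻⁷ − 1.346×10⁻⁷ = 2.825×10⁻⁷ m⁻¹.
a = 3.540×10⁶ m = 3539.6 km.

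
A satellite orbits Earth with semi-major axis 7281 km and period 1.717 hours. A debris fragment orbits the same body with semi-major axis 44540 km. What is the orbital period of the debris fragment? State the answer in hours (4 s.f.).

Kepler's third law: T² ∝ a³, so T₂ = T₁ (a₂/a₁)^(3/2).
a₂/a₁ = 6.117, (a₂/a₁)^(3/2) = 15.13.
T₂ = 1.717 × 15.13 = 25.98 hours.

T₂ ≈ 25.98 hours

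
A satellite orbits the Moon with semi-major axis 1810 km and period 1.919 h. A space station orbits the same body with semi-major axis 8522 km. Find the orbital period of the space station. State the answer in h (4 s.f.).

Kepler's third law: T² ∝ a³, so T₂ = T₁ (a₂/a₁)^(3/2).
a₂/a₁ = 4.708, (a₂/a₁)^(3/2) = 10.22.
T₂ = 1.919 × 10.22 = 19.61 h.

T₂ ≈ 19.61 h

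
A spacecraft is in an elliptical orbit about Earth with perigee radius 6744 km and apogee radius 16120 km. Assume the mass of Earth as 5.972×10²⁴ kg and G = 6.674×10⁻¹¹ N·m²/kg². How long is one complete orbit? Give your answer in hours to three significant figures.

T ≈ 3.38 hours

μ = GM = 6.674×10⁻¹¹ × 5.972×10²⁴ = 3.986×10¹⁴ m³/s².
Semi-major axis a = (r_p + r_a)/2 = (6744.0 + 16120)/2 = 11432 km = 1.143×10⁷ m.
By Kepler's third law T = 2π√(a³/μ) = 2π × 1.936×10³ = 1.216×10⁴ s.
= 3.379 hours.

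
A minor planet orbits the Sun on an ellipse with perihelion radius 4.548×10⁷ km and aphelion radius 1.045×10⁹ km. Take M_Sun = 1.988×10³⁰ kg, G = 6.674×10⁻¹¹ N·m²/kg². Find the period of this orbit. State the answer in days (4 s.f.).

T ≈ 2542 days

μ = GM = 6.674×10⁻¹¹ × 1.988×10³⁰ = 1.327×10²⁰ m³/s².
Semi-major axis a = (r_p + r_a)/2 = (4.5480×10⁷ + 1.0450×10⁹)/2 = 5.4524×10⁸ km = 5.452×10¹¹ m.
By Kepler's third law T = 2π√(a³/μ) = 2π × 3.495×10⁷ = 2.196×10⁸ s.
= 2542 days.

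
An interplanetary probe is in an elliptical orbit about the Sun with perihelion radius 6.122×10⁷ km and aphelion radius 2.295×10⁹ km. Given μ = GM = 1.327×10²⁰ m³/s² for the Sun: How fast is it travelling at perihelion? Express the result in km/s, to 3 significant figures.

Semi-major axis a = (r_p + r_a)/2 = 1.1781×10⁹ km = 1.178×10¹² m.
Vis-viva: v² = μ(2/r − 1/a) = 1.327×10²⁰ × (3.267×10⁻¹¹ − 8.488×10⁻¹³) = 4.223×10⁹ m²/s².
v = 64980 m/s = 64.98 km/s.

v ≈ 65.0 km/s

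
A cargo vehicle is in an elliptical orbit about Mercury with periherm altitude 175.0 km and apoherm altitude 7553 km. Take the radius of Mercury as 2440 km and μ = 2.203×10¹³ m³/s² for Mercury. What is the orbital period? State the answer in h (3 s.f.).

T ≈ 5.89 h

r_p = 2440 + 175.0 = 2615.0 km = 2.6150×10⁶ m.
r_a = 2440 + 7553 = 9993.0 km = 9.9930×10⁶ m.
Semi-major axis a = (r_p + r_a)/2 = (2615.0 + 9993.0)/2 = 6304.0 km = 6.304×10⁶ m.
By Kepler's third law T = 2π√(a³/μ) = 2π × 3.372×10³ = 2.119×10⁴ s.
= 5.886 h.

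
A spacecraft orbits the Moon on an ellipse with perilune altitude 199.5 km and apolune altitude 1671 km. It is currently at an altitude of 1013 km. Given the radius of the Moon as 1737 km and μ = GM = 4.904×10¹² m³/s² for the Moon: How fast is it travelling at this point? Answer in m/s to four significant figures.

r_p = 1737 + 199.5 = 1936.5 km = 1.9365×10⁶ m.
r_a = 1737 + 1671 = 3408.0 km = 3.4080×10⁶ m.
r = 1737 + 1013 = 2750.0 km = 2.750×10⁶ m.
Semi-major axis a = (r_p + r_a)/2 = 2672.2 km = 2.672×10⁶ m.
Vis-viva: v² = μ(2/r − 1/a) = 4.904×10¹² × (7.273×10⁻⁷ − 3.742×10⁻⁷) = 1.731×10⁶ m²/s².
v = 1316 m/s.

v ≈ 1316 m/s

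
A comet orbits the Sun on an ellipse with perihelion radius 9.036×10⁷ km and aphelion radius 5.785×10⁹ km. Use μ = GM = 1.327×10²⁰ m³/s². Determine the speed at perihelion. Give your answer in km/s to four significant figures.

v ≈ 53.78 km/s

Semi-major axis a = (r_p + r_a)/2 = 2.9377×10⁹ km = 2.938×10¹² m.
Vis-viva: v² = μ(2/r − 1/a) = 1.327×10²⁰ × (2.213×10⁻¹¹ − 3.404×10⁻¹³) = 2.892×10⁹ m²/s².
v = 53780 m/s = 53.78 km/s.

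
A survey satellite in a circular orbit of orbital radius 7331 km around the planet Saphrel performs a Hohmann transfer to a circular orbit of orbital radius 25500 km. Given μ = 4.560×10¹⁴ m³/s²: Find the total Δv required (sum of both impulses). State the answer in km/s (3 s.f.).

Δv_total ≈ 3.35 km/s

r₁ = 7331 km = 7.331×10⁶ m.
r₂ = 25500 km = 2.550×10⁷ m.
Transfer ellipse a_t = (r₁ + r₂)/2 = 1.642×10⁷ m.
At r₁: circular v_c1 = √(μ/r₁) = 7887 m/s; transfer-periapsis v_p = √[μ(2/r₁ − 1/a_t)] = 9830 m/s.
Δv₁ = v_p − v_c1 = 1943 m/s.
At r₂: circular v_c2 = √(μ/r₂) = 4229 m/s; transfer-apoapsis v_a = √[μ(2/r₂ − 1/a_t)] = 2826 m/s.
Δv₂ = v_c2 − v_a = 1403 m/s.
Total Δv = Δv₁ + Δv₂ = 3346 m/s = 3.346 km/s.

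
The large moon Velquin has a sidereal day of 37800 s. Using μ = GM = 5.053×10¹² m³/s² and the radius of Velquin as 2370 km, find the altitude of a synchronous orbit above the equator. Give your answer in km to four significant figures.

A synchronous orbit has period T, so by Kepler's third law a = (μT²/4π²)^(1/3).
μT²/4π² = 5.053×10¹² × (3.780×10⁴)² / 39.48 = 1.829×10²⁰ m³.
a = 5.676×10⁶ m = 5676.2 km.
Altitude h = a − R = 5676.2 − 2370 = 3306.2 km.

h_sync ≈ 3306 km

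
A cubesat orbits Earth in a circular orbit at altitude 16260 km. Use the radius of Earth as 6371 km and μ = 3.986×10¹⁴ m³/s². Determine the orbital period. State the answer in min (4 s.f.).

T ≈ 564.7 min

r = 6371 + 16260 = 22631 km = 2.2631×10⁷ m.
Kepler's third law: T = 2π√(r³/μ) = 2π√((2.263×10⁷)³ / 3.986×10¹⁴).
r³/μ = 2.908×10⁷ s², so T = 2π × 5.392×10³ = 3.388×10⁴ s.
Converting: 3.388×10⁴ s ÷ 60.00 = 564.7 min.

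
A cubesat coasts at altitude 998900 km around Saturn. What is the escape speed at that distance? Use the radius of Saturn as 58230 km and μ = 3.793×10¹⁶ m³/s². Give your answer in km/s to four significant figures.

r = 58230 + 998900 = 1057100 km = 1.0571×10⁹ m.
Escape speed v_esc = √(2μ/r) = √(2 × 3.793×10¹⁶ / 1.057×10⁹) = √(7.176×10⁷) = 8471 m/s.
= 8.471 km/s.

v_esc ≈ 8.471 km/s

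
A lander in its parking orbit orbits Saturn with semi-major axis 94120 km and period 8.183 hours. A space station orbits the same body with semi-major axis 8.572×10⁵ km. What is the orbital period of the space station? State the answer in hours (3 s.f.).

T₂ ≈ 225 hours

Kepler's third law: T² ∝ a³, so T₂ = T₁ (a₂/a₁)^(3/2).
a₂/a₁ = 9.108, (a₂/a₁)^(3/2) = 27.49.
T₂ = 8.183 × 27.49 = 224.9 hours.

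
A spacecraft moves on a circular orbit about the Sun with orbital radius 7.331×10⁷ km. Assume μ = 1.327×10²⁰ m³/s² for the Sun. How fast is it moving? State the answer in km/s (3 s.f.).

v ≈ 42.5 km/s

r = 7.331×10⁷ km = 7.331×10¹⁰ m.
For a circular orbit v = √(μ/r) = √(1.327×10²⁰ / 7.331×10¹⁰) = √(1.810×10⁹) = 42550 m/s.
That is 42.55 km/s.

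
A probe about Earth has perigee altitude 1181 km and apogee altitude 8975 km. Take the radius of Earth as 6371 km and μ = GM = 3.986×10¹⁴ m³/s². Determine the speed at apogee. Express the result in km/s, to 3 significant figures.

r_p = 6371 + 1181 = 7552.0 km = 7.5520×10⁶ m.
r_a = 6371 + 8975 = 15346 km = 1.5346×10⁷ m.
Semi-major axis a = (r_p + r_a)/2 = 11449 km = 1.145×10⁷ m.
Vis-viva: v² = μ(2/r − 1/a) = 3.986×10¹⁴ × (1.303×10⁻⁷ − 8.734×10⁻⁸) = 1.713×10⁷ m²/s².
v = 4139 m/s = 4.139 km/s.

v ≈ 4.14 km/s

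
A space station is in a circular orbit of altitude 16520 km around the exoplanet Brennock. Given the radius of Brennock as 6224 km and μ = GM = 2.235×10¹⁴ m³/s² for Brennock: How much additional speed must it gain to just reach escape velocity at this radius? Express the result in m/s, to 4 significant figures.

Δv ≈ 1298 m/s

r = 6224 + 16520 = 22744 km = 2.2744×10⁷ m.
Circular speed v_c = √(μ/r) = 3135 m/s.
Escape speed v_esc = √(2μ/r) = √2 × v_c = 4433 m/s.
Δv = v_esc − v_c = 1298 m/s.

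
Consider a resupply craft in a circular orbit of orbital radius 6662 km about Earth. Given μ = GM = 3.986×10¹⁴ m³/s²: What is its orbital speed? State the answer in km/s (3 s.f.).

r = 6662 km = 6.662×10⁶ m.
For a circular orbit v = √(μ/r) = √(3.986×10¹⁴ / 6.662×10⁶) = √(5.983×10⁷) = 7735 m/s.
That is 7.735 km/s.

v ≈ 7.74 km/s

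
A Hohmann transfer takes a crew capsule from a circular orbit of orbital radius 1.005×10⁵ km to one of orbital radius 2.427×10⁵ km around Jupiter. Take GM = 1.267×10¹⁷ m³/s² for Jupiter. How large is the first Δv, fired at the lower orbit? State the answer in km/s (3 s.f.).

r₁ = 1.005×10⁵ km = 1.005×10⁸ m.
r₂ = 2.427×10⁵ km = 2.427×10⁸ m.
Transfer ellipse a_t = (r₁ + r₂)/2 = 1.716×10⁸ m.
At r₁: circular v_c1 = √(μ/r₁) = 35510 m/s; transfer-perijove v_p = √[μ(2/r₁ − 1/a_t)] = 42230 m/s.
Δv₁ = v_p − v_c1 = 6720 m/s.
= 6.720 km/s.

Δv ≈ 6.72 km/s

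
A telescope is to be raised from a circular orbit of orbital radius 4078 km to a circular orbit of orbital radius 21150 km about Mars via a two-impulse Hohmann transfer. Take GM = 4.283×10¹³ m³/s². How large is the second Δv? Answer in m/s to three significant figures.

Δv ≈ 614 m/s

r₁ = 4078 km = 4.078×10⁶ m.
r₂ = 21150 km = 2.115×10⁷ m.
Transfer ellipse a_t = (r₁ + r₂)/2 = 1.261×10⁷ m.
At r₁: circular v_c1 = √(μ/r₁) = 3241 m/s; transfer-periapsis v_p = √[μ(2/r₁ − 1/a_t)] = 4196 m/s.
At r₂: circular v_c2 = √(μ/r₂) = 1423 m/s; transfer-apoapsis v_a = √[μ(2/r₂ − 1/a_t)] = 809.1 m/s.
Δv₂ = v_c2 − v_a = 613.9 m/s.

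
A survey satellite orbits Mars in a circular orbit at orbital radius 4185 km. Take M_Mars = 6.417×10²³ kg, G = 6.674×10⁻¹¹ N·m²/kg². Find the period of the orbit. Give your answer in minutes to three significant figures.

T ≈ 137 minutes

μ = GM = 6.674×10⁻¹¹ × 6.417×10²³ = 4.283×10¹³ m³/s².
r = 4185 km = 4.185×10⁶ m.
Kepler's third law: T = 2π√(r³/μ) = 2π√((4.185×10⁶)³ / 4.283×10¹³).
r³/μ = 1.711×10⁶ s², so T = 2π × 1.308×10³ = 8.220×10³ s.
Converting: 8.220×10³ s ÷ 60.00 = 137.0 minutes.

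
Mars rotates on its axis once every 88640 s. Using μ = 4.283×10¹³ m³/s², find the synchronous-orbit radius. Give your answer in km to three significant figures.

A synchronous orbit has period T, so by Kepler's third law a = (μT²/4π²)^(1/3).
μT²/4π² = 4.283×10¹³ × (8.864×10⁴)² / 39.48 = 8.524×10²¹ m³.
a = 2.043×10⁷ m = 20428 km.

r_sync ≈ 20400 km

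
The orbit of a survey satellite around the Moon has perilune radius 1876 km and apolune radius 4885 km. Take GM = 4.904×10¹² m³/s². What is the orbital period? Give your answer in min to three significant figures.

Semi-major axis a = (r_p + r_a)/2 = (1876.0 + 4885.0)/2 = 3380.5 km = 3.380×10⁶ m.
By Kepler's third law T = 2π√(a³/μ) = 2π × 2.807×10³ = 1.764×10⁴ s.
= 293.9 min.

T ≈ 294 min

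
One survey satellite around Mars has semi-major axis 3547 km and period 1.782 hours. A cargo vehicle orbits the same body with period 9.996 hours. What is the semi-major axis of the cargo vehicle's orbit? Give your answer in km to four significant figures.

Kepler's third law: a³ ∝ T², so a₂ = a₁ (T₂/T₁)^(2/3).
T₂/T₁ = 5.609, (T₂/T₁)^(2/3) = 3.157.
a₂ = 3547 × 3.157 = 11200 km.

a₂ ≈ 11200 km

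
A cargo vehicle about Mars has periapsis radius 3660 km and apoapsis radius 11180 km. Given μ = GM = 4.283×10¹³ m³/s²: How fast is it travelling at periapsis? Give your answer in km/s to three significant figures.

v ≈ 4.20 km/s

Semi-major axis a = (r_p + r_a)/2 = 7420.0 km = 7.420×10⁶ m.
Vis-viva: v² = μ(2/r − 1/a) = 4.283×10¹³ × (5.464×10⁻⁷ − 1.348×10⁻⁷) = 1.763×10⁷ m²/s².
v = 4199 m/s = 4.199 km/s.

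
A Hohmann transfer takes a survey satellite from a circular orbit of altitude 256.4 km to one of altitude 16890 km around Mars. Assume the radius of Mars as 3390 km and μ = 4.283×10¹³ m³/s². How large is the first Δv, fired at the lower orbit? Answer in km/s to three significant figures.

r₁ = 3390 + 256.4 = 3646.4 km = 3.6464×10⁶ m.
r₂ = 3390 + 16890 = 20280 km = 2.0280×10⁷ m.
Transfer ellipse a_t = (r₁ + r₂)/2 = 1.196×10⁷ m.
At r₁: circular v_c1 = √(μ/r₁) = 3427 m/s; transfer-periapsis v_p = √[μ(2/r₁ − 1/a_t)] = 4462 m/s.
Δv₁ = v_p − v_c1 = 1035 m/s.
= 1.035 km/s.

Δv ≈ 1.04 km/s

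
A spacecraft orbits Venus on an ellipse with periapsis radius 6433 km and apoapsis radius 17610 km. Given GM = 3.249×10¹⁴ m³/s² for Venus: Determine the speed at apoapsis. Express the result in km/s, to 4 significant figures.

Semi-major axis a = (r_p + r_a)/2 = 12022 km = 1.202×10⁷ m.
Vis-viva: v² = μ(2/r − 1/a) = 3.249×10¹⁴ × (1.136×10⁻⁷ − 8.318×10⁻⁸) = 9.873×10⁶ m²/s².
v = 3142 m/s = 3.142 km/s.

v ≈ 3.142 km/s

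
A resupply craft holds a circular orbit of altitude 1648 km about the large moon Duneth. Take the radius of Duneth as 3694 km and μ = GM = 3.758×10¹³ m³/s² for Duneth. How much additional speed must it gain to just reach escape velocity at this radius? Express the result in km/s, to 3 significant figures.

Δv ≈ 1.10 km/s

r = 3694 + 1648 = 5342.0 km = 5.3420×10⁶ m.
Circular speed v_c = √(μ/r) = 2652 m/s.
Escape speed v_esc = √(2μ/r) = √2 × v_c = 3751 m/s.
Δv = v_esc − v_c = 1099 m/s = 1.099 km/s.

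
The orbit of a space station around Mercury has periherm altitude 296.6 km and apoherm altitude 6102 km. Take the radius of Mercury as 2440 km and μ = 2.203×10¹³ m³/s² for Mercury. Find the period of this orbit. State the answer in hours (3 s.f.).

T ≈ 4.98 hours

r_p = 2440 + 296.6 = 2736.6 km = 2.7366×10⁶ m.
r_a = 2440 + 6102 = 8542.0 km = 8.5420×10⁶ m.
Semi-major axis a = (r_p + r_a)/2 = (2736.6 + 8542.0)/2 = 5639.3 km = 5.639×10⁶ m.
By Kepler's third law T = 2π√(a³/μ) = 2π × 2.853×10³ = 1.793×10⁴ s.
= 4.980 hours.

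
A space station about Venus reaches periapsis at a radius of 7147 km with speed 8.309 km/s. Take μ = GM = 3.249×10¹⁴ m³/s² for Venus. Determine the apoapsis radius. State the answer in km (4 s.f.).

apoapsis radius ≈ 22550 km

r_p = 7.147×10⁶ m.
Specific energy ε = v²/2 − μ/r = -1.094×10⁷ J/kg, so a = −μ/(2ε) = 1.485×10⁷ m.
The apsides satisfy r_p + r_a = 2a, so the apoapsis radius is 2a − r_p = 2.255×10⁷ m = 22552 km.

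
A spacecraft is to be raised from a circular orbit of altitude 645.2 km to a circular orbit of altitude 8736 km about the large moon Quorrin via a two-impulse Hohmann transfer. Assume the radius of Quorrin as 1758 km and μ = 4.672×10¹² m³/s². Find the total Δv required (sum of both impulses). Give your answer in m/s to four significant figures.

Δv_total ≈ 644.3 m/s

r₁ = 1758 + 645.2 = 2403.2 km = 2.4032×10⁶ m.
r₂ = 1758 + 8736 = 10494 km = 1.0494×10⁷ m.
Transfer ellipse a_t = (r₁ + r₂)/2 = 6.449×10⁶ m.
At r₁: circular v_c1 = √(μ/r₁) = 1394 m/s; transfer-periapsis v_p = √[μ(2/r₁ − 1/a_t)] = 1779 m/s.
Δv₁ = v_p − v_c1 = 384.4 m/s.
At r₂: circular v_c2 = √(μ/r₂) = 667.2 m/s; transfer-apoapsis v_a = √[μ(2/r₂ − 1/a_t)] = 407.3 m/s.
Δv₂ = v_c2 − v_a = 259.9 m/s.
Total Δv = Δv₁ + Δv₂ = 644.3 m/s.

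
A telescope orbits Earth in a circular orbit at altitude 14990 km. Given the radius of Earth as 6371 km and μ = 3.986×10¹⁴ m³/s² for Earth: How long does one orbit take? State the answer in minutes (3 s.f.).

r = 6371 + 14990 = 21361 km = 2.1361×10⁷ m.
Kepler's third law: T = 2π√(r³/μ) = 2π√((2.136×10⁷)³ / 3.986×10¹⁴).
r³/μ = 2.445×10⁷ s², so T = 2π × 4.945×10³ = 3.107×10⁴ s.
Converting: 3.107×10⁴ s ÷ 60.00 = 517.8 minutes.

T ≈ 518 minutes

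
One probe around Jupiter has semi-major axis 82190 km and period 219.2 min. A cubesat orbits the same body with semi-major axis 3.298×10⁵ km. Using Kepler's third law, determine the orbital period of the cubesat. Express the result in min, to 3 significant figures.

Kepler's third law: T² ∝ a³, so T₂ = T₁ (a₂/a₁)^(3/2).
a₂/a₁ = 4.013, (a₂/a₁)^(3/2) = 8.038.
T₂ = 219.2 × 8.038 = 1762 min.

T₂ ≈ 1760 min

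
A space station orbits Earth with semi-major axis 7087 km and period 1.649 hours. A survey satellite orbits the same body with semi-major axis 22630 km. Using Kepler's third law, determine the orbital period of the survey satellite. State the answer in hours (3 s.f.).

T₂ ≈ 9.41 hours

Kepler's third law: T² ∝ a³, so T₂ = T₁ (a₂/a₁)^(3/2).
a₂/a₁ = 3.193, (a₂/a₁)^(3/2) = 5.706.
T₂ = 1.649 × 5.706 = 9.409 hours.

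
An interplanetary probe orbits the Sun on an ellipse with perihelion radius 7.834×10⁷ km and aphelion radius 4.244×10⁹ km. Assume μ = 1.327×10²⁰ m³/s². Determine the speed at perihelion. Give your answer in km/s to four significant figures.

v ≈ 57.67 km/s

Semi-major axis a = (r_p + r_a)/2 = 2.1612×10⁹ km = 2.161×10¹² m.
Vis-viva: v² = μ(2/r − 1/a) = 1.327×10²⁰ × (2.553×10⁻¹¹ − 4.627×10⁻¹³) = 3.326×10⁹ m²/s².
v = 57670 m/s = 57.67 km/s.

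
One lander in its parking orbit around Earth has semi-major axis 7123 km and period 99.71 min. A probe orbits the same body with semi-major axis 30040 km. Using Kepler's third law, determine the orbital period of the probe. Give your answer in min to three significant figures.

Kepler's third law: T² ∝ a³, so T₂ = T₁ (a₂/a₁)^(3/2).
a₂/a₁ = 4.217, (a₂/a₁)^(3/2) = 8.661.
T₂ = 99.71 × 8.661 = 863.6 min.

T₂ ≈ 864 min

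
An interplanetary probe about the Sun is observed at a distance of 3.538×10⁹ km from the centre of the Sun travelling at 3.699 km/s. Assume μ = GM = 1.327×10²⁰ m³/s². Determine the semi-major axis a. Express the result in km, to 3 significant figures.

a ≈ 2.16×10⁹ km

r = 3.538×10¹² m.
Specific orbital energy ε = v²/2 − μ/r = (3699)²/2 − 1.327×10²⁰/3.538×10¹² = -3.067×10⁷ J/kg.
Since ε = −μ/(2a), a = −μ/(2ε) = 2.164×10¹² m = 2.1637×10⁹ km.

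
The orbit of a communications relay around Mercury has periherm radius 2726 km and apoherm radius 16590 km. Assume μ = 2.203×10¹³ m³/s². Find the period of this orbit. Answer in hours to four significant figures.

T ≈ 11.16 hours

Semi-major axis a = (r_p + r_a)/2 = (2726.0 + 16590)/2 = 9658.0 km = 9.658×10⁶ m.
By Kepler's third law T = 2π√(a³/μ) = 2π × 6.395×10³ = 4.018×10⁴ s.
= 11.16 hours.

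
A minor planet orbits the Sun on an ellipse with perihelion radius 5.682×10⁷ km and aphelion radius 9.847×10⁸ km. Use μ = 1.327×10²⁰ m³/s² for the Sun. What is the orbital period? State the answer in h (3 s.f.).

Semi-major axis a = (r_p + r_a)/2 = (5.6820×10⁷ + 9.8470×10⁸)/2 = 5.2076×10⁸ km = 5.208×10¹¹ m.
By Kepler's third law T = 2π√(a³/μ) = 2π × 3.262×10⁷ = 2.050×10⁸ s.
= 56940 h.

T ≈ 56900 h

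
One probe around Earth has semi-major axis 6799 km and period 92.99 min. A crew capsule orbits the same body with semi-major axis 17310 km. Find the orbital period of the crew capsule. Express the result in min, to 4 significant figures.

Kepler's third law: T² ∝ a³, so T₂ = T₁ (a₂/a₁)^(3/2).
a₂/a₁ = 2.546, (a₂/a₁)^(3/2) = 4.062.
T₂ = 92.99 × 4.062 = 377.8 min.

T₂ ≈ 377.8 min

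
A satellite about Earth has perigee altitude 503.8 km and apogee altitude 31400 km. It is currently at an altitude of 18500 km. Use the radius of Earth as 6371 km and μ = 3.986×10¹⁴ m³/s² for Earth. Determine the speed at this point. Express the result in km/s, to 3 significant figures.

v ≈ 3.77 km/s

r_p = 6371 + 503.8 = 6874.8 km = 6.8748×10⁶ m.
r_a = 6371 + 31400 = 37771 km = 3.7771×10⁷ m.
r = 6371 + 18500 = 24871 km = 2.487×10⁷ m.
Semi-major axis a = (r_p + r_a)/2 = 22323 km = 2.232×10⁷ m.
Vis-viva: v² = μ(2/r − 1/a) = 3.986×10¹⁴ × (8.041×10⁻⁸ − 4.480×10⁻⁸) = 1.420×10⁷ m²/s².
v = 3768 m/s = 3.768 km/s.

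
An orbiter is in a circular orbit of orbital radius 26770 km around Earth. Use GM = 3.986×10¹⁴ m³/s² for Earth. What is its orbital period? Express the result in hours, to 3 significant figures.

r = 26770 km = 2.677×10⁷ m.
Kepler's third law: T = 2π√(r³/μ) = 2π√((2.677×10⁷)³ / 3.986×10¹⁴).
r³/μ = 4.813×10⁷ s², so T = 2π × 6.938×10³ = 4.359×10⁴ s.
Converting: 4.359×10⁴ s ÷ 3600 = 12.11 hours.

T ≈ 12.1 hours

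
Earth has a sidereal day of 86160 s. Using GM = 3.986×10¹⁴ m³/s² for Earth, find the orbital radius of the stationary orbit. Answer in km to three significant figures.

A synchronous orbit has period T, so by Kepler's third law a = (μT²/4π²)^(1/3).
μT²/4π² = 3.986×10¹⁴ × (8.616×10⁴)² / 39.48 = 7.495×10²² m³.
a = 4.216×10⁷ m = 42163 km.

r_sync ≈ 42200 km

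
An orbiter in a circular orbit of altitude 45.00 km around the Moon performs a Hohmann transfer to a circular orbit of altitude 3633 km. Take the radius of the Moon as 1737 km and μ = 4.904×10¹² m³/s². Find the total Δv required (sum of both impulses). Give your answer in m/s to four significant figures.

r₁ = 1737 + 45.00 = 1782.0 km = 1.7820×10⁶ m.
r₂ = 1737 + 3633 = 5370.0 km = 5.3700×10⁶ m.
Transfer ellipse a_t = (r₁ + r₂)/2 = 3.576×10⁶ m.
At r₁: circular v_c1 = √(μ/r₁) = 1659 m/s; transfer-perilune v_p = √[μ(2/r₁ − 1/a_t)] = 2033 m/s.
Δv₁ = v_p − v_c1 = 374.0 m/s.
At r₂: circular v_c2 = √(μ/r₂) = 955.6 m/s; transfer-apolune v_a = √[μ(2/r₂ − 1/a_t)] = 674.6 m/s.
Δv₂ = v_c2 − v_a = 281.0 m/s.
Total Δv = Δv₁ + Δv₂ = 655.0 m/s.

Δv_total ≈ 655.0 m/s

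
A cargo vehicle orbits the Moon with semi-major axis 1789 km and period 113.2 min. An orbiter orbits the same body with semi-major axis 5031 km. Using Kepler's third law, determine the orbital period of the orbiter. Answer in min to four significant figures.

Kepler's third law: T² ∝ a³, so T₂ = T₁ (a₂/a₁)^(3/2).
a₂/a₁ = 2.812, (a₂/a₁)^(3/2) = 4.716.
T₂ = 113.2 × 4.716 = 533.8 min.

T₂ ≈ 533.8 min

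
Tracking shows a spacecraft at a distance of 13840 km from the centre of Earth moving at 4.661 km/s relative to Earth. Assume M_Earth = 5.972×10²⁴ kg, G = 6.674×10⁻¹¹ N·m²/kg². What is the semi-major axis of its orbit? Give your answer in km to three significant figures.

a ≈ 11100 km

μ = GM = 6.674×10⁻¹¹ × 5.972×10²⁴ = 3.986×10¹⁴ m³/s².
r = 1.384×10⁷ m.
Specific orbital energy ε = v²/2 − μ/r = (4661)²/2 − 3.986×10¹⁴/1.384×10⁷ = -1.794×10⁷ J/kg.
Since ε = −μ/(2a), a = −μ/(2ε) = 1.111×10⁷ m = 11111 km.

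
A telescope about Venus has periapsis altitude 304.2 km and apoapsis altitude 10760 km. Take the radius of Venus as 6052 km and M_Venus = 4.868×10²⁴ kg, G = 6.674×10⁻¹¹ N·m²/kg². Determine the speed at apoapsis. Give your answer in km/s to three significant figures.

μ = GM = 6.674×10⁻¹¹ × 4.868×10²⁴ = 3.249×10¹⁴ m³/s².
r_p = 6052 + 304.2 = 6356.2 km = 6.3562×10⁶ m.
r_a = 6052 + 10760 = 16812 km = 1.6812×10⁷ m.
Semi-major axis a = (r_p + r_a)/2 = 11584 km = 1.158×10⁷ m.
Vis-viva: v² = μ(2/r − 1/a) = 3.249×10¹⁴ × (1.190×10⁻⁷ − 8.633×10⁻⁸) = 1.060×10⁷ m²/s².
v = 3256 m/s = 3.256 km/s.

v ≈ 3.26 km/s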